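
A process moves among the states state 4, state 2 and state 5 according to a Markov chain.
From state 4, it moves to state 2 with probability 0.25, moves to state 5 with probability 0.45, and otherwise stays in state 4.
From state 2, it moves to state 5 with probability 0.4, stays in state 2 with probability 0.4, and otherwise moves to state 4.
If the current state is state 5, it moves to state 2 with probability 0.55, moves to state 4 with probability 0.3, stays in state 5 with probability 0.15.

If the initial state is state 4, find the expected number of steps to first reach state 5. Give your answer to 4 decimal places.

Let t(s) be the expected number of steps to first reach state 5 from state s, with t(state 5) = 0. Conditioning on the first step:
t(state 4) = 1 + 0.3·t(state 4) + 0.25·t(state 2)
t(state 2) = 1 + 0.2·t(state 4) + 0.4·t(state 2)
Solving: t(state 4) = 2.2973, t(state 2) = 2.4324.
Expected steps from state 4 to state 5: 2.2973.

2.2973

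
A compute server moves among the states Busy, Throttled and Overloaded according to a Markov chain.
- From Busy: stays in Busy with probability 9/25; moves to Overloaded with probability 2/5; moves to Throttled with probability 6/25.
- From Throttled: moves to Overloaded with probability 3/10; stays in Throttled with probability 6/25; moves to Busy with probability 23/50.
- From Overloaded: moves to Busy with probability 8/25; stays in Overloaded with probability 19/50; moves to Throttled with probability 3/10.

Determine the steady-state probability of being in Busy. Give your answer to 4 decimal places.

Let the stationary distribution be π with π = πP and π_1 + π_2 + π_3 = 1.
π_1 = 0.36·π_1 + 0.46·π_2 + 0.32·π_3
π_2 = 0.24·π_1 + 0.24·π_2 + 0.3·π_3
Solving with the normalization constraint gives π = (0.3715, 0.2620, 0.3665).
So the stationary probability of Busy is 0.3715.

0.3715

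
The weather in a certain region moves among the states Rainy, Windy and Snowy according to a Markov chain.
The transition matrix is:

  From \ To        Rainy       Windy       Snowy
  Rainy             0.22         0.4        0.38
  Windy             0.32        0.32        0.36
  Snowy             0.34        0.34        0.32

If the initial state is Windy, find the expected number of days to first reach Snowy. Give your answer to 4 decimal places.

Let t(s) be the expected number of days to first reach Snowy from state s, with t(Snowy) = 0. Conditioning on the first day:
t(Rainy) = 1 + 0.22·t(Rainy) + 0.4·t(Windy)
t(Windy) = 1 + 0.32·t(Rainy) + 0.32·t(Windy)
Solving: t(Rainy) = 2.6839, t(Windy) = 2.7336.
Expected days from Windy to Snowy: 2.7336.

2.7336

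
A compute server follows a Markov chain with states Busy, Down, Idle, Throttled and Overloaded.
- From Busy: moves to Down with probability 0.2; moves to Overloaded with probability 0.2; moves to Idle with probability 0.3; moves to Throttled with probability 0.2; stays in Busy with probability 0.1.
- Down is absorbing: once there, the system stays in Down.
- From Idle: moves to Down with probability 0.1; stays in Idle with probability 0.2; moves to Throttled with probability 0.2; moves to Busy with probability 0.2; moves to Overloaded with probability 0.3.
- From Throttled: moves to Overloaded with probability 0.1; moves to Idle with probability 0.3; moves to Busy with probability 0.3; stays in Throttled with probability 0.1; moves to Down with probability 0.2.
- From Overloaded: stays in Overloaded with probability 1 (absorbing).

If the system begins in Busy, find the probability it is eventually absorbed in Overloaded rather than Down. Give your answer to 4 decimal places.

0.5476

Let h(s) be the probability of absorption at Overloaded starting from transient state s. Then h(Overloaded) = 1 and h(Down) = 0. By first-step analysis:
h(Busy) = 0.1·h(Busy) + 0.2·0 + 0.3·h(Idle) + 0.2·h(Throttled) + 0.2·1
h(Idle) = 0.2·h(Busy) + 0.1·0 + 0.2·h(Idle) + 0.2·h(Throttled) + 0.3·1
h(Throttled) = 0.3·h(Busy) + 0.2·0 + 0.3·h(Idle) + 0.1·h(Throttled) + 0.1·1
Solving: h(Busy) = 0.5476, h(Idle) = 0.6385, h(Throttled) = 0.5065.
Starting from Busy, the probability is 0.5476.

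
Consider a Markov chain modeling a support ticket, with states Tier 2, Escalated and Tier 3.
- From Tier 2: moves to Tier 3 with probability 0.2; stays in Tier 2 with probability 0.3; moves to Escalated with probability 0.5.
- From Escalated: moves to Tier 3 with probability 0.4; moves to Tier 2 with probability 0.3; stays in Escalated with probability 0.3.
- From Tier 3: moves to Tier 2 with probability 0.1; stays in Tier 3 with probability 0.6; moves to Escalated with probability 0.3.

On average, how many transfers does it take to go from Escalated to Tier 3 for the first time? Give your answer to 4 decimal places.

Let t(s) be the expected number of transfers to first reach Tier 3 from state s, with t(Tier 3) = 0. Conditioning on the first transfer:
t(Tier 2) = 1 + 0.3·t(Tier 2) + 0.5·t(Escalated)
t(Escalated) = 1 + 0.3·t(Tier 2) + 0.3·t(Escalated)
Solving: t(Tier 2) = 3.5294, t(Escalated) = 2.9412.
Expected transfers from Escalated to Tier 3: 2.9412.

2.9412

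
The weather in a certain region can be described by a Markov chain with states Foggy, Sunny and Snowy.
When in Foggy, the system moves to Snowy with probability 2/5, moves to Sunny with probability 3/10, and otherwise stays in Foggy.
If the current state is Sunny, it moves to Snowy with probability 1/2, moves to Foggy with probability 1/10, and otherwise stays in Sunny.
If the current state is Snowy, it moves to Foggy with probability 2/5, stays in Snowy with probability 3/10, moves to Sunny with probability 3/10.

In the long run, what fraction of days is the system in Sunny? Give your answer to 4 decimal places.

Let the stationary distribution be π with π = πP and π_1 + π_2 + π_3 = 1.
π_1 = 0.3·π_1 + 0.1·π_2 + 0.4·π_3
π_2 = 0.3·π_1 + 0.4·π_2 + 0.3·π_3
Solving with the normalization constraint gives π = (0.2727, 0.3333, 0.3939).
So the stationary probability of Sunny is 0.3333.

0.3333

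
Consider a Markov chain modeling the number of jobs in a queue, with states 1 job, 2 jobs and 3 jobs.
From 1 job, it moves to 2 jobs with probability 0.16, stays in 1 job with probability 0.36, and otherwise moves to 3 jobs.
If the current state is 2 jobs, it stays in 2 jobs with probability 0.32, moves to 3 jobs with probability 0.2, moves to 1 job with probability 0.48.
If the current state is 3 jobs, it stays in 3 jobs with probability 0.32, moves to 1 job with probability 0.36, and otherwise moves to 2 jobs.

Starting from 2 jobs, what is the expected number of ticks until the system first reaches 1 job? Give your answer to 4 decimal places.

Let t(s) be the expected number of ticks to first reach 1 job from state s, with t(1 job) = 0. Conditioning on the first tick:
t(2 jobs) = 1 + 0.32·t(2 jobs) + 0.2·t(3 jobs)
t(3 jobs) = 1 + 0.32·t(2 jobs) + 0.32·t(3 jobs)
Solving: t(2 jobs) = 2.2088, t(3 jobs) = 2.5100.
Expected ticks from 2 jobs to 1 job: 2.2088.

2.2088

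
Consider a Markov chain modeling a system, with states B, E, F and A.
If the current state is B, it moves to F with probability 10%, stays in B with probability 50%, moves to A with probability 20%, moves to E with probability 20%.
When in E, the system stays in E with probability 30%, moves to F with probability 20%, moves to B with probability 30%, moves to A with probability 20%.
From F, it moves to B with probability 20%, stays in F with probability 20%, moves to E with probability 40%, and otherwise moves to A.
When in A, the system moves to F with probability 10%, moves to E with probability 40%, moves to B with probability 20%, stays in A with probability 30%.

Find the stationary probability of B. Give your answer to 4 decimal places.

0.3291

Let the stationary distribution be π with π = πP and π_1 + π_2 + π_3 + π_4 = 1.
π_1 = 0.5·π_1 + 0.3·π_2 + 0.2·π_3 + 0.2·π_4
π_2 = 0.2·π_1 + 0.3·π_2 + 0.4·π_3 + 0.4·π_4
π_3 = 0.1·π_1 + 0.2·π_2 + 0.2·π_3 + 0.1·π_4
Solving with the normalization constraint gives π = (0.3291, 0.3038, 0.1449, 0.2222).
So the stationary probability of B is 0.3291.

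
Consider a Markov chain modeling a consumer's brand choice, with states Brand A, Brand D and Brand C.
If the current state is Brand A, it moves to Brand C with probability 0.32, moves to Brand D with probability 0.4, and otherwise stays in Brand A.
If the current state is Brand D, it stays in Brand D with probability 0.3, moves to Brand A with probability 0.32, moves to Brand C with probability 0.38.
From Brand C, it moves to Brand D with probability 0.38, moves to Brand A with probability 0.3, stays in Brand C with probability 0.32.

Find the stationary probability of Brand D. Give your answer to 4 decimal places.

0.3574

Let the stationary distribution be π with π = πP and π_1 + π_2 + π_3 = 1.
π_1 = 0.28·π_1 + 0.32·π_2 + 0.3·π_3
π_2 = 0.4·π_1 + 0.3·π_2 + 0.38·π_3
Solving with the normalization constraint gives π = (0.3011, 0.3574, 0.3414).
So the stationary probability of Brand D is 0.3574.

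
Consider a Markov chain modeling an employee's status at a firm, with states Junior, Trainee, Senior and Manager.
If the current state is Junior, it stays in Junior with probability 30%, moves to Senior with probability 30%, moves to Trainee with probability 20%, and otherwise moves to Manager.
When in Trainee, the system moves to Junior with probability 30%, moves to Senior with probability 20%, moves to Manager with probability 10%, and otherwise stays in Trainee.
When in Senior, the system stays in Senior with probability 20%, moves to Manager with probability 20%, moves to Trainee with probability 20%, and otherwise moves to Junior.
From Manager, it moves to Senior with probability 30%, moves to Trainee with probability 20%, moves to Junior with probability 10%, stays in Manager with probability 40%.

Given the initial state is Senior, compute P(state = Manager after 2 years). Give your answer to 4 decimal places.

0.2200

Propagate the distribution vector 2 years from Senior.
After 0 years: (0.0000, 0.0000, 1.0000, 0.0000)
After 1 year: (0.4000, 0.2000, 0.2000, 0.2000)
After 2 years: (0.2800, 0.2400, 0.2600, 0.2200)
P(in Manager after 2 years) = 0.2200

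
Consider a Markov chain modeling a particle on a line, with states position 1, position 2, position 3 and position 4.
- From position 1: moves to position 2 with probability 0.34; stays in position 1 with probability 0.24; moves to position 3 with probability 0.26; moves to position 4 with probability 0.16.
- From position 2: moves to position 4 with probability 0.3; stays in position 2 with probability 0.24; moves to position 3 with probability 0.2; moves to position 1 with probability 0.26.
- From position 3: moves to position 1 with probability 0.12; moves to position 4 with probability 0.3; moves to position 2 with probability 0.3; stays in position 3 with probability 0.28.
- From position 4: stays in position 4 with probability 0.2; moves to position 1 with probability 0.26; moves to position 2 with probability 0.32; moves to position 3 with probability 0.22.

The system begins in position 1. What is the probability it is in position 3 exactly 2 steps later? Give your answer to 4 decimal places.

Propagate the distribution vector 2 steps from position 1.
After 0 steps: (1.0000, 0.0000, 0.0000, 0.0000)
After 1 step: (0.2400, 0.3400, 0.2600, 0.1600)
After 2 steps: (0.2188, 0.2924, 0.2384, 0.2504)
P(in position 3 after 2 steps) = 0.2384

0.2384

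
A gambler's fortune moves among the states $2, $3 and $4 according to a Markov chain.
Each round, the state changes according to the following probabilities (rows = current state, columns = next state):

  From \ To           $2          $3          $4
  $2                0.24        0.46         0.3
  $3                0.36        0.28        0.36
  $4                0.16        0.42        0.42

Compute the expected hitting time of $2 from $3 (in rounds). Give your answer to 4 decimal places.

3.5285

Let t(s) be the expected number of rounds to first reach $2 from state s, with t($2) = 0. Conditioning on the first round:
t($3) = 1 + 0.28·t($3) + 0.36·t($4)
t($4) = 1 + 0.42·t($3) + 0.42·t($4)
Solving: t($3) = 3.5285, t($4) = 4.2793.
Expected rounds from $3 to $2: 3.5285.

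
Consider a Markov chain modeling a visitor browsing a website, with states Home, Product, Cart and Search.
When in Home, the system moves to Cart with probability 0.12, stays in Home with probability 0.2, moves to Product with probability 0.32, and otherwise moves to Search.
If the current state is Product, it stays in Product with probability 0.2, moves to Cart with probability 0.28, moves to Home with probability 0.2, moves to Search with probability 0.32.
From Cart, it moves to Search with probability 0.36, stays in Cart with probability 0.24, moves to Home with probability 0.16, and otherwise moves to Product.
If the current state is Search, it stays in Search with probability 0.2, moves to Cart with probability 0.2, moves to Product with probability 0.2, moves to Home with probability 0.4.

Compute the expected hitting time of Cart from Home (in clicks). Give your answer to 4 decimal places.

5.4150

Let t(s) be the expected number of clicks to first reach Cart from state s, with t(Cart) = 0. Conditioning on the first click:
t(Home) = 1 + 0.2·t(Home) + 0.32·t(Product) + 0.36·t(Search)
t(Product) = 1 + 0.2·t(Home) + 0.2·t(Product) + 0.32·t(Search)
t(Search) = 1 + 0.4·t(Home) + 0.2·t(Product) + 0.2·t(Search)
Solving: t(Home) = 5.4150, t(Product) = 4.6519, t(Search) = 5.1205.
Expected clicks from Home to Cart: 5.4150.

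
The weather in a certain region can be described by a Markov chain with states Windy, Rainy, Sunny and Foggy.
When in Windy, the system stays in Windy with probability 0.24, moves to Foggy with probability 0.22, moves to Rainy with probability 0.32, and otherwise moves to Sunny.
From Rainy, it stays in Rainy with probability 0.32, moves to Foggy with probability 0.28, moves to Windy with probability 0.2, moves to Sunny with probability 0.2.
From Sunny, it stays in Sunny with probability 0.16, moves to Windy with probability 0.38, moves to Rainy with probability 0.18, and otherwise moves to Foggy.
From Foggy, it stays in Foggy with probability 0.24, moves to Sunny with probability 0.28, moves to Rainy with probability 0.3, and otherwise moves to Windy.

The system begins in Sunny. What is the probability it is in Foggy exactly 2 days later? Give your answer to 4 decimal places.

0.2460

Propagate the distribution vector 2 days from Sunny.
After 0 days: (0.0000, 0.0000, 1.0000, 0.0000)
After 1 day: (0.3800, 0.1800, 0.1600, 0.2800)
After 2 days: (0.2384, 0.2920, 0.2236, 0.2460)
P(in Foggy after 2 days) = 0.2460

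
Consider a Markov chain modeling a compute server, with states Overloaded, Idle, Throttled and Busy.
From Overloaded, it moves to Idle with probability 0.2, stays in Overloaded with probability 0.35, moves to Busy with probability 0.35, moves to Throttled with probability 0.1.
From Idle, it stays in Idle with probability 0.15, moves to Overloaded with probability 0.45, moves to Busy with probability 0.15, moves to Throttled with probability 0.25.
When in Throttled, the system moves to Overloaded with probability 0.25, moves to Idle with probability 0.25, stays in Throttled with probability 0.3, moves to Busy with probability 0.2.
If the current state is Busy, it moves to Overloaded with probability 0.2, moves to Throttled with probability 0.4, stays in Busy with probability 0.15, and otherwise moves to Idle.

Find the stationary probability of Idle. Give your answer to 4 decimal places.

Let the stationary distribution be π with π = πP and π_1 + π_2 + π_3 + π_4 = 1.
π_1 = 0.35·π_1 + 0.45·π_2 + 0.25·π_3 + 0.2·π_4
π_2 = 0.2·π_1 + 0.15·π_2 + 0.25·π_3 + 0.25·π_4
π_3 = 0.1·π_1 + 0.25·π_2 + 0.3·π_3 + 0.4·π_4
Solving with the normalization constraint gives π = (0.3126, 0.2131, 0.2493, 0.2250).
So the stationary probability of Idle is 0.2131.

0.2131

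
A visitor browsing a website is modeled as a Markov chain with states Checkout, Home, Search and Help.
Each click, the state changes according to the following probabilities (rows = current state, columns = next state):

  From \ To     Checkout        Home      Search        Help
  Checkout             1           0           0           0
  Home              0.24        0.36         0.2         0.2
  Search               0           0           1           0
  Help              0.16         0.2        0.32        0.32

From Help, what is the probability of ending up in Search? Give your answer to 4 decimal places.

0.6194

Let h(s) be the probability of absorption at Search starting from transient state s. Then h(Search) = 1 and h(Checkout) = 0. By first-step analysis:
h(Home) = 0.24·0 + 0.36·h(Home) + 0.2·1 + 0.2·h(Help)
h(Help) = 0.16·0 + 0.2·h(Home) + 0.32·1 + 0.32·h(Help)
Solving: h(Home) = 0.5061, h(Help) = 0.6194.
Starting from Help, the probability is 0.6194.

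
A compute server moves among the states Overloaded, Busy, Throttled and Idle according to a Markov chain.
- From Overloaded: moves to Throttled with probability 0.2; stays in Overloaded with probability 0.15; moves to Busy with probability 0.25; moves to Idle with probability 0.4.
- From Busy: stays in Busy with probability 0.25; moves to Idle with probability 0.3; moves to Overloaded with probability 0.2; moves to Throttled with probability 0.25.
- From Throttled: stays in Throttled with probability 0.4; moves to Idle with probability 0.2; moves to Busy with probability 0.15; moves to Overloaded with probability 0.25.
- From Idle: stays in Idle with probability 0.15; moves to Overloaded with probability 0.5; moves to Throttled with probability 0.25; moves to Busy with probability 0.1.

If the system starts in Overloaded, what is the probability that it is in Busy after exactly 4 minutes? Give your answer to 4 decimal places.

0.1821

Propagate the distribution vector 4 minutes from Overloaded.
After 0 minutes: (1.0000, 0.0000, 0.0000, 0.0000)
After 1 minute: (0.1500, 0.2500, 0.2000, 0.4000)
After 2 minutes: (0.3225, 0.1700, 0.2725, 0.2350)
After 3 minutes: (0.2680, 0.1875, 0.2748, 0.2698)
After 4 minutes: (0.2813, 0.1821, 0.2778, 0.2589)
P(in Busy after 4 minutes) = 0.1821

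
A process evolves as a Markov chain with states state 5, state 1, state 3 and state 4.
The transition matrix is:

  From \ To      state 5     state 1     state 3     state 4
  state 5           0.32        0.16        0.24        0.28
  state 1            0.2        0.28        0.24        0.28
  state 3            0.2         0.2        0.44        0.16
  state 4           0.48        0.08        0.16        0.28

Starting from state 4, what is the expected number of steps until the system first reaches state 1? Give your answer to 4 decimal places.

7.1734

Let t(s) be the expected number of steps to first reach state 1 from state s, with t(state 1) = 0. Conditioning on the first step:
t(state 5) = 1 + 0.32·t(state 5) + 0.24·t(state 3) + 0.28·t(state 4)
t(state 3) = 1 + 0.2·t(state 5) + 0.44·t(state 3) + 0.16·t(state 4)
t(state 4) = 1 + 0.48·t(state 5) + 0.16·t(state 3) + 0.28·t(state 4)
Solving: t(state 5) = 6.6113, t(state 3) = 6.1965, t(state 4) = 7.1734.
Expected steps from state 4 to state 1: 7.1734.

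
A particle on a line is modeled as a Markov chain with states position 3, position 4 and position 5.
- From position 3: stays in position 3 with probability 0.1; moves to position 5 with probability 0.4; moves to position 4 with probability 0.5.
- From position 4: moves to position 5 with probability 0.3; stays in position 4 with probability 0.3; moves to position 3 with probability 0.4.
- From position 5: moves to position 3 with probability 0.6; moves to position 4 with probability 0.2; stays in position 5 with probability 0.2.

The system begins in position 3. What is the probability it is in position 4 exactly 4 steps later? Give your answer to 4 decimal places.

0.3320

Propagate the distribution vector 4 steps from position 3.
After 0 steps: (1.0000, 0.0000, 0.0000)
After 1 step: (0.1000, 0.5000, 0.4000)
After 2 steps: (0.4500, 0.2800, 0.2700)
After 3 steps: (0.3190, 0.3630, 0.3180)
After 4 steps: (0.3679, 0.3320, 0.3001)
P(in position 4 after 4 steps) = 0.3320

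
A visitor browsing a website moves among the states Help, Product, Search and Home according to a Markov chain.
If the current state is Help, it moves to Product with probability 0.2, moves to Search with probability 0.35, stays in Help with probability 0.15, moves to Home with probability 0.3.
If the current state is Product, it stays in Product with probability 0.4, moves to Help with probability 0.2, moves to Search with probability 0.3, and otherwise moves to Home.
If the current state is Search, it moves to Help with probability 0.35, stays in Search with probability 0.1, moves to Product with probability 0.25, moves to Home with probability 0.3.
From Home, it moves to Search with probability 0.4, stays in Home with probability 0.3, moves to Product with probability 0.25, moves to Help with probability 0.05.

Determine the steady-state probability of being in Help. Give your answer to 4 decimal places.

0.1955

Let the stationary distribution be π with π = πP and π_1 + π_2 + π_3 + π_4 = 1.
π_1 = 0.15·π_1 + 0.2·π_2 + 0.35·π_3 + 0.05·π_4
π_2 = 0.2·π_1 + 0.4·π_2 + 0.25·π_3 + 0.25·π_4
π_3 = 0.35·π_1 + 0.3·π_2 + 0.1·π_3 + 0.4·π_4
Solving with the normalization constraint gives π = (0.1955, 0.2826, 0.2784, 0.2435).
So the stationary probability of Help is 0.1955.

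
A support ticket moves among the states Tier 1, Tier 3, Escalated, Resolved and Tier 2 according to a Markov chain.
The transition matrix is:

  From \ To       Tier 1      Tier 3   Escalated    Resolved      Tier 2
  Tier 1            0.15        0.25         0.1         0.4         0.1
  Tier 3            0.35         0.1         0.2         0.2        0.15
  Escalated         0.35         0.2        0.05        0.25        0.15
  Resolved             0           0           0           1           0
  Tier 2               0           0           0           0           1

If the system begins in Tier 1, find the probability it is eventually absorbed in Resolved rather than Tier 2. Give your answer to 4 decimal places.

Let h(s) be the probability of absorption at Resolved starting from transient state s. Then h(Resolved) = 1 and h(Tier 2) = 0. By first-step analysis:
h(Tier 1) = 0.15·h(Tier 1) + 0.25·h(Tier 3) + 0.1·h(Escalated) + 0.4·1 + 0.1·0
h(Tier 3) = 0.35·h(Tier 1) + 0.1·h(Tier 3) + 0.2·h(Escalated) + 0.2·1 + 0.15·0
h(Escalated) = 0.35·h(Tier 1) + 0.2·h(Tier 3) + 0.05·h(Escalated) + 0.25·1 + 0.15·0
Solving: h(Tier 1) = 0.7451, h(Tier 3) = 0.6625, h(Escalated) = 0.6771.
Starting from Tier 1, the probability is 0.7451.

0.7451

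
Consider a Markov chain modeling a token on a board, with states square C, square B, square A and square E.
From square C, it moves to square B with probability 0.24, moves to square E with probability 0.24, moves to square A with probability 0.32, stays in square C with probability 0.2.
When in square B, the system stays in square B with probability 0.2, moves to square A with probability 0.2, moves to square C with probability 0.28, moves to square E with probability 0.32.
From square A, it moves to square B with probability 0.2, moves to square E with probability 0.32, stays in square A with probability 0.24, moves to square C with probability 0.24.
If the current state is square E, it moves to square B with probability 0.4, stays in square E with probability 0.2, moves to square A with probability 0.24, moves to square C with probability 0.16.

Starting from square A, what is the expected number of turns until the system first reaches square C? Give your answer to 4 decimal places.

4.3970

Let t(s) be the expected number of turns to first reach square C from state s, with t(square C) = 0. Conditioning on the first turn:
t(square B) = 1 + 0.2·t(square B) + 0.2·t(square A) + 0.32·t(square E)
t(square A) = 1 + 0.2·t(square B) + 0.24·t(square A) + 0.32·t(square E)
t(square E) = 1 + 0.4·t(square B) + 0.24·t(square A) + 0.2·t(square E)
Solving: t(square B) = 4.2211, t(square A) = 4.3970, t(square E) = 4.6796.
Expected turns from square A to square C: 4.3970.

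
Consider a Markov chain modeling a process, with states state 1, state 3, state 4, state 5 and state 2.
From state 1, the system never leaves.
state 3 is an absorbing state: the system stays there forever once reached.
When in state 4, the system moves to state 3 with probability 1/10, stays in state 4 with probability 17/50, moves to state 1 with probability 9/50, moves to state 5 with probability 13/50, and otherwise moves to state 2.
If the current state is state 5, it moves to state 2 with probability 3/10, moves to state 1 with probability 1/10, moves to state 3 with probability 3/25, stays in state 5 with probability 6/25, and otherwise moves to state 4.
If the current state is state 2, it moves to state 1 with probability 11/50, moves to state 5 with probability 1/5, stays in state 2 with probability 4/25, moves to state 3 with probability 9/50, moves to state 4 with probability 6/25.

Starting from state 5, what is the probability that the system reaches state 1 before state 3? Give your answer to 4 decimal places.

Let h(s) be the probability of absorption at state 1 starting from transient state s. Then h(state 1) = 1 and h(state 3) = 0. By first-step analysis:
h(state 4) = 0.18·1 + 0.1·0 + 0.34·h(state 4) + 0.26·h(state 5) + 0.12·h(state 2)
h(state 5) = 0.1·1 + 0.12·0 + 0.24·h(state 4) + 0.24·h(state 5) + 0.3·h(state 2)
h(state 2) = 0.22·1 + 0.18·0 + 0.24·h(state 4) + 0.2·h(state 5) + 0.16·h(state 2)
Solving: h(state 4) = 0.5852, h(state 5) = 0.5361, h(state 2) = 0.5567.
Starting from state 5, the probability is 0.5361.

0.5361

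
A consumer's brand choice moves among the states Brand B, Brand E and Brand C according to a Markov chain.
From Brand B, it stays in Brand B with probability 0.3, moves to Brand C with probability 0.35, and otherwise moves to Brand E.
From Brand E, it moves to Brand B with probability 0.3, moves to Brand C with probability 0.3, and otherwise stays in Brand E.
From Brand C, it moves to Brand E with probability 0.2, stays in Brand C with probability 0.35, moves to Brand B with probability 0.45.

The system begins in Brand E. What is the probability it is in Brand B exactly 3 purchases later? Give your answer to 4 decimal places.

0.3495

Propagate the distribution vector 3 purchases from Brand E.
After 0 purchases: (0.0000, 1.0000, 0.0000)
After 1 purchase: (0.3000, 0.4000, 0.3000)
After 2 purchases: (0.3450, 0.3250, 0.3300)
After 3 purchases: (0.3495, 0.3168, 0.3338)
P(in Brand B after 3 purchases) = 0.3495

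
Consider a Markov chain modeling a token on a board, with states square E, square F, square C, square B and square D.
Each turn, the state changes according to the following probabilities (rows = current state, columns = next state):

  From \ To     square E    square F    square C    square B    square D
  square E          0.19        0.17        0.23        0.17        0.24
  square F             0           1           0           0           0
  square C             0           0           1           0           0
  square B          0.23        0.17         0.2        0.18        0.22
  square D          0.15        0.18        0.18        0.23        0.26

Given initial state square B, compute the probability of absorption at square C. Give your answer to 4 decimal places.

0.5389

Let h(s) be the probability of absorption at square C starting from transient state s. Then h(square C) = 1 and h(square F) = 0. By first-step analysis:
h(square E) = 0.19·h(square E) + 0.17·0 + 0.23·1 + 0.17·h(square B) + 0.24·h(square D)
h(square B) = 0.23·h(square E) + 0.17·0 + 0.2·1 + 0.18·h(square B) + 0.22·h(square D)
h(square D) = 0.15·h(square E) + 0.18·0 + 0.18·1 + 0.23·h(square B) + 0.26·h(square D)
Solving: h(square E) = 0.5519, h(square B) = 0.5389, h(square D) = 0.5226.
Starting from square B, the probability is 0.5389.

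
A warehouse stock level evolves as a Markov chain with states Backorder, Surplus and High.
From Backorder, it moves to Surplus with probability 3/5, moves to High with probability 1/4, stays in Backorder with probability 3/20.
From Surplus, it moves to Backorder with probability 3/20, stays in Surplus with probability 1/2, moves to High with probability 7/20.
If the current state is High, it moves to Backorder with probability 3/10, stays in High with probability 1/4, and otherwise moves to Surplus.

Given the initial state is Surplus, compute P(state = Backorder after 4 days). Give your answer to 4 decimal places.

0.1950

Propagate the distribution vector 4 days from Surplus.
After 0 days: (0.0000, 1.0000, 0.0000)
After 1 day: (0.1500, 0.5000, 0.3500)
After 2 days: (0.2025, 0.4975, 0.3000)
After 3 days: (0.1950, 0.5053, 0.2998)
After 4 days: (0.1950, 0.5045, 0.3005)
P(in Backorder after 4 days) = 0.1950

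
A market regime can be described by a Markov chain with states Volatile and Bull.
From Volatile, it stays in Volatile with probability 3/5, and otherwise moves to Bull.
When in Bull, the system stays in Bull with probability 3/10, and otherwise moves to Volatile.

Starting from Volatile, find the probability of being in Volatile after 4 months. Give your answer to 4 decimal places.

Propagate the distribution vector 4 months from Volatile.
After 0 months: (1.0000, 0.0000)
After 1 month: (0.6000, 0.4000)
After 2 months: (0.6400, 0.3600)
After 3 months: (0.6360, 0.3640)
After 4 months: (0.6364, 0.3636)
P(in Volatile after 4 months) = 0.6364

0.6364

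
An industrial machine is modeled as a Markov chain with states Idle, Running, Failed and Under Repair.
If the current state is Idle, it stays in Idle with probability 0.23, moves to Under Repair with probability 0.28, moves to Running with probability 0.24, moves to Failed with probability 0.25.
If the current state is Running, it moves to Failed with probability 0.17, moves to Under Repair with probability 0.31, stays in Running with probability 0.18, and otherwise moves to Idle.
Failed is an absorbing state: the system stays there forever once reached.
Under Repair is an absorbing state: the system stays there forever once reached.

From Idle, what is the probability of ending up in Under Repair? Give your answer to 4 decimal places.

0.5529

Let h(s) be the probability of absorption at Under Repair starting from transient state s. Then h(Under Repair) = 1 and h(Failed) = 0. By first-step analysis:
h(Idle) = 0.23·h(Idle) + 0.24·h(Running) + 0.25·0 + 0.28·1
h(Running) = 0.34·h(Idle) + 0.18·h(Running) + 0.17·0 + 0.31·1
Solving: h(Idle) = 0.5529, h(Running) = 0.6073.
Starting from Idle, the probability is 0.5529.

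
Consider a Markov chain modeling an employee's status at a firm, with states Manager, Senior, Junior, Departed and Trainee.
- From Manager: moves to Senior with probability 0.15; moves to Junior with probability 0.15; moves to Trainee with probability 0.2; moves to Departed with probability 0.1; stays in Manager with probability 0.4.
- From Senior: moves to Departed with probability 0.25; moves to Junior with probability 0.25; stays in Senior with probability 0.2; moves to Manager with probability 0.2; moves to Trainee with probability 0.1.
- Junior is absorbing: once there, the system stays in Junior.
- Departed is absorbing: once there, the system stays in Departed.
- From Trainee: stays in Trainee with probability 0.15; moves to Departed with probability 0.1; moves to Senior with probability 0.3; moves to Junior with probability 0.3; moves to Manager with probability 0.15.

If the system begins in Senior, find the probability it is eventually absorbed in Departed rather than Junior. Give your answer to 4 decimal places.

0.4552

Let h(s) be the probability of absorption at Departed starting from transient state s. Then h(Departed) = 1 and h(Junior) = 0. By first-step analysis:
h(Manager) = 0.4·h(Manager) + 0.15·h(Senior) + 0.15·0 + 0.1·1 + 0.2·h(Trainee)
h(Senior) = 0.2·h(Manager) + 0.2·h(Senior) + 0.25·0 + 0.25·1 + 0.1·h(Trainee)
h(Trainee) = 0.15·h(Manager) + 0.3·h(Senior) + 0.3·0 + 0.1·1 + 0.15·h(Trainee)
Solving: h(Manager) = 0.3966, h(Senior) = 0.4552, h(Trainee) = 0.3483.
Starting from Senior, the probability is 0.4552.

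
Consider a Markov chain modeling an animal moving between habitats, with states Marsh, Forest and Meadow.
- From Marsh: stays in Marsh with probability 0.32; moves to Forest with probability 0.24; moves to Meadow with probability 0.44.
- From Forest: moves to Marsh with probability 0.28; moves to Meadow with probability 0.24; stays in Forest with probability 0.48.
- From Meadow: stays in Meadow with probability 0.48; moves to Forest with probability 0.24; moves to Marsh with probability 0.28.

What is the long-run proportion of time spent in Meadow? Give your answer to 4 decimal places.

0.3925

Let the stationary distribution be π with π = πP and π_1 + π_2 + π_3 = 1.
π_1 = 0.32·π_1 + 0.28·π_2 + 0.28·π_3
π_2 = 0.24·π_1 + 0.48·π_2 + 0.24·π_3
Solving with the normalization constraint gives π = (0.2917, 0.3158, 0.3925).
So the stationary probability of Meadow is 0.3925.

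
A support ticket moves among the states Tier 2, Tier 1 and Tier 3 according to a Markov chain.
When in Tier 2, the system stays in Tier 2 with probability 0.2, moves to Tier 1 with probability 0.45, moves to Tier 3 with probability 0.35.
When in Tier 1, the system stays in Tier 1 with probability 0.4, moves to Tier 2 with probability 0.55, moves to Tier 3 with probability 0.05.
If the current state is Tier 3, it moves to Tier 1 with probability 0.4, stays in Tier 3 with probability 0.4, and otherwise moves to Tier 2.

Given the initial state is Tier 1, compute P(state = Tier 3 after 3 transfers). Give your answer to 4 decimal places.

0.2334

Propagate the distribution vector 3 transfers from Tier 1.
After 0 transfers: (0.0000, 1.0000, 0.0000)
After 1 transfer: (0.5500, 0.4000, 0.0500)
After 2 transfers: (0.3400, 0.4275, 0.2325)
After 3 transfers: (0.3496, 0.4170, 0.2334)
P(in Tier 3 after 3 transfers) = 0.2334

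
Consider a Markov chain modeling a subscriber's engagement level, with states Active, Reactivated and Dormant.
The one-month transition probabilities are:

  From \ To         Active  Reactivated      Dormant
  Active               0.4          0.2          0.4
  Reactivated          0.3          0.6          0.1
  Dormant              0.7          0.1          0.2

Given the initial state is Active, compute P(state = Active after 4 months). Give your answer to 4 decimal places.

0.4558

Propagate the distribution vector 4 months from Active.
After 0 months: (1.0000, 0.0000, 0.0000)
After 1 month: (0.4000, 0.2000, 0.4000)
After 2 months: (0.5000, 0.2400, 0.2600)
After 3 months: (0.4540, 0.2700, 0.2760)
After 4 months: (0.4558, 0.2804, 0.2638)
P(in Active after 4 months) = 0.4558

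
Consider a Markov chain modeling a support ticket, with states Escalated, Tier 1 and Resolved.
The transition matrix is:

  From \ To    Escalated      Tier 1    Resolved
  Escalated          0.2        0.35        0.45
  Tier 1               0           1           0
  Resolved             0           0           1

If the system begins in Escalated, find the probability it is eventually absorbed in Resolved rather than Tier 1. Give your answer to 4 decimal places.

0.5625

Let h(s) be the probability of absorption at Resolved starting from transient state s. Then h(Resolved) = 1 and h(Tier 1) = 0. By first-step analysis:
h(Escalated) = 0.2·h(Escalated) + 0.35·0 + 0.45·1
Solving: h(Escalated) = 0.5625.
Starting from Escalated, the probability is 0.5625.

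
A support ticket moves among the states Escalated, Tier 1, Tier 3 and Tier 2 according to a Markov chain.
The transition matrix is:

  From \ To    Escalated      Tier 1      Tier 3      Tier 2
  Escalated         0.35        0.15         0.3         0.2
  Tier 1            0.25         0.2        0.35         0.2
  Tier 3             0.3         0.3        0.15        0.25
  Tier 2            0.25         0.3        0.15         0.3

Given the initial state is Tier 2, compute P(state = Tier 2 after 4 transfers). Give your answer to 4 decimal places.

Propagate the distribution vector 4 transfers from Tier 2.
After 0 transfers: (0.0000, 0.0000, 0.0000, 1.0000)
After 1 transfer: (0.2500, 0.3000, 0.1500, 0.3000)
After 2 transfers: (0.2825, 0.2325, 0.2475, 0.2375)
After 3 transfers: (0.2906, 0.2344, 0.2389, 0.2361)
After 4 transfers: (0.2910, 0.2330, 0.2405, 0.2356)
P(in Tier 2 after 4 transfers) = 0.2356

0.2356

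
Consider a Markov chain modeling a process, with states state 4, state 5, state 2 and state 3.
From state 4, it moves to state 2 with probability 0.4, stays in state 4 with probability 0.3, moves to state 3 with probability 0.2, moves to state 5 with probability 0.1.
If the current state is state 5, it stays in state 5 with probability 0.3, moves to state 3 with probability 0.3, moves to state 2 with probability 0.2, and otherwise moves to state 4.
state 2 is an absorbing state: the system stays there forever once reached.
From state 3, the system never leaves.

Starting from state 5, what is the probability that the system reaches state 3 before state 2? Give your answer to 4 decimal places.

0.5319

Let h(s) be the probability of absorption at state 3 starting from transient state s. Then h(state 3) = 1 and h(state 2) = 0. By first-step analysis:
h(state 4) = 0.3·h(state 4) + 0.1·h(state 5) + 0.4·0 + 0.2·1
h(state 5) = 0.2·h(state 4) + 0.3·h(state 5) + 0.2·0 + 0.3·1
Solving: h(state 4) = 0.3617, h(state 5) = 0.5319.
Starting from state 5, the probability is 0.5319.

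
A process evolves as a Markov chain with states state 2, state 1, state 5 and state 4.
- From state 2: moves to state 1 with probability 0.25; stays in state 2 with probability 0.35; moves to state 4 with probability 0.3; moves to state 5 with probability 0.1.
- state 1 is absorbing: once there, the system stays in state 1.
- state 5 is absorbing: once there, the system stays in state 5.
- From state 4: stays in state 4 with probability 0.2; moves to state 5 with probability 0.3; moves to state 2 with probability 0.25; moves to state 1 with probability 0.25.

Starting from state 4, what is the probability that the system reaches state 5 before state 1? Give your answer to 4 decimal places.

0.4944

Let h(s) be the probability of absorption at state 5 starting from transient state s. Then h(state 5) = 1 and h(state 1) = 0. By first-step analysis:
h(state 2) = 0.35·h(state 2) + 0.25·0 + 0.1·1 + 0.3·h(state 4)
h(state 4) = 0.25·h(state 2) + 0.25·0 + 0.3·1 + 0.2·h(state 4)
Solving: h(state 2) = 0.3820, h(state 4) = 0.4944.
Starting from state 4, the probability is 0.4944.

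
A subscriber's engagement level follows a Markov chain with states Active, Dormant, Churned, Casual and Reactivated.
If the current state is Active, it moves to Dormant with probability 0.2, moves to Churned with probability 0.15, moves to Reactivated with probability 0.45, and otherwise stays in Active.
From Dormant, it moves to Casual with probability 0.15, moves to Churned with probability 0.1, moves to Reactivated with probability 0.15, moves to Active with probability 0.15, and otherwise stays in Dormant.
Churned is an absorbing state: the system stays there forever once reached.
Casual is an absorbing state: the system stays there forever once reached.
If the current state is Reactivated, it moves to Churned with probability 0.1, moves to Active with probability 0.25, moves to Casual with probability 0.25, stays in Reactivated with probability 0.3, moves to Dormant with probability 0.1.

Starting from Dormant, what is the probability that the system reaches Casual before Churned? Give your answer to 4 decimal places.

0.5732

Let h(s) be the probability of absorption at Casual starting from transient state s. Then h(Casual) = 1 and h(Churned) = 0. By first-step analysis:
h(Active) = 0.2·h(Active) + 0.2·h(Dormant) + 0.15·0 + 0.45·h(Reactivated)
h(Dormant) = 0.15·h(Active) + 0.45·h(Dormant) + 0.1·0 + 0.15·1 + 0.15·h(Reactivated)
h(Reactivated) = 0.25·h(Active) + 0.1·h(Dormant) + 0.1·0 + 0.25·1 + 0.3·h(Reactivated)
Solving: h(Active) = 0.4884, h(Dormant) = 0.5732, h(Reactivated) = 0.6135.
Starting from Dormant, the probability is 0.5732.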